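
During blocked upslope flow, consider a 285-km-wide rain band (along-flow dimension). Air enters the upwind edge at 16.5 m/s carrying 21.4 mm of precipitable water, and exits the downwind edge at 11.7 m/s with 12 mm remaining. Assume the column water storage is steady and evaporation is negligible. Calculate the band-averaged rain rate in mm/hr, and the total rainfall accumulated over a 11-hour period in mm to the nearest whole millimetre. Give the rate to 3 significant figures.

R ≈ 2.69 mm/hr; total ≈ 30 mm

Column moisture flux per unit crosswind length is F = V × PW.
Inflow: F_in = 16.5 × 21.4 = 353.1 mm·m/s
Outflow: F_out = 11.7 × 12 = 140.4 mm·m/s
Steady-state rate R = (F_in − F_out)/L = (353.1 − 140.4) / 285000 m = 7.463e-04 mm/s.
R = 7.463e-04 × 3600 = 2.69 mm/hr.
Over 11 h: total = 2.69 × 11 = 29.59 ≈ 30 mm.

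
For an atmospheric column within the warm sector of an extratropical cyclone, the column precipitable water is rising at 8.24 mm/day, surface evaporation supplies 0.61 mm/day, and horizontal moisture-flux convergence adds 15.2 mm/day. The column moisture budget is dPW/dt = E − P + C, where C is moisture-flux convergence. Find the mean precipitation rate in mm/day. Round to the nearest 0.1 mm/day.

P ≈ 7.6 mm/day

dPW/dt = +8.24 mm/day.
P = E + C − dPW/dt = 0.61 + (15.2) − (+8.24) = 7.6 mm/day.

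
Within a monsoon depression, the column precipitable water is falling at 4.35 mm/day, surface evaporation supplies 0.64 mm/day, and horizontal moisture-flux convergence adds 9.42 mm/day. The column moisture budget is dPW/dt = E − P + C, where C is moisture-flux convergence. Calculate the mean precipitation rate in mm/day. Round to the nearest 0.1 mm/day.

dPW/dt = -4.35 mm/day.
P = E + C − dPW/dt = 0.64 + (9.42) − (-4.35) = 14.4 mm/day.

P ≈ 14.4 mm/day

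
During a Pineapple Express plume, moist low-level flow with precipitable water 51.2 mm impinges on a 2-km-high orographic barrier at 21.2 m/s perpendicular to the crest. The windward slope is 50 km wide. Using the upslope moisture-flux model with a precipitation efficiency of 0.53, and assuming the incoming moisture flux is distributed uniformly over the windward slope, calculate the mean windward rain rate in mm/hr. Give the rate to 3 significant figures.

Incoming column moisture flux per unit ridge length: F = V × PW = 21.2 × 51.2 = 1085.44 mm·m/s.
Spread over the 50 km slope with efficiency ε = 0.53: R = ε·F/W = 0.53 × 1085.44 / 50000 m = 1.151e-02 mm/s.
R = 1.151e-02 × 3600 = 41.4 mm/hr.

R ≈ 41.4 mm/hr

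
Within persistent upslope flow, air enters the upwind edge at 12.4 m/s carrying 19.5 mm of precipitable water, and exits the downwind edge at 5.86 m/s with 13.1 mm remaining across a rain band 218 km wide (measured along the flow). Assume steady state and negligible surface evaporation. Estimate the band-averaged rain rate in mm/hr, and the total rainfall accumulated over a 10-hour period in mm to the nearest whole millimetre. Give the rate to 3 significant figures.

Column moisture flux per unit crosswind length is F = V × PW.
Inflow: F_in = 12.4 × 19.5 = 241.8 mm·m/s
Outflow: F_out = 5.86 × 13.1 = 76.766 mm·m/s
Steady-state rate R = (F_in − F_out)/L = (241.8 − 76.766) / 218000 m = 7.570e-04 mm/s.
R = 7.570e-04 × 3600 = 2.73 mm/hr.
Over 10 h: total = 2.73 × 10 = 27.3 ≈ 27 mm.

R ≈ 2.73 mm/hr; total ≈ 27 mm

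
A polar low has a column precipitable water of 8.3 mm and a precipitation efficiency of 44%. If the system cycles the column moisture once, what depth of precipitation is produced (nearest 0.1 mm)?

Precipitation = ε × PW = 0.44 × 8.3 = 3.7 mm.

precipitation ≈ 3.7 mm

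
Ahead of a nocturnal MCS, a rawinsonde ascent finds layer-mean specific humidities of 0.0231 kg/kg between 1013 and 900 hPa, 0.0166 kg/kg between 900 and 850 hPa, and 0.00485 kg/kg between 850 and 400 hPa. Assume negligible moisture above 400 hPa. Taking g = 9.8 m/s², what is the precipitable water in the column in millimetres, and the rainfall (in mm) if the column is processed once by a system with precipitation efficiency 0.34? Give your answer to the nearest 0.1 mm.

Precipitable water is the column-integrated vapour mass per unit area: PW = (1/g) Σ q̄ Δp, with q in kg/kg and Δp in Pa (1 kg/m² of water = 1 mm).
Layer 1013–900 hPa: Δp = 113 hPa = 11300 Pa, q̄ = 0.0231 kg/kg → 0.0231 × 11300 / 9.8 = 26.64 mm
Layer 900–850 hPa: Δp = 50 hPa = 5000 Pa, q̄ = 0.0166 kg/kg → 0.0166 × 5000 / 9.8 = 8.47 mm
Layer 850–400 hPa: Δp = 450 hPa = 45000 Pa, q̄ = 0.00485 kg/kg → 0.00485 × 45000 / 9.8 = 22.27 mm
PW = 26.64 + 8.47 + 22.27 = 57.38 ≈ 57.4 mm.
Rainfall = ε × PW = 0.34 × 57.4 = 19.5 mm.

PW ≈ 57.4 mm; rainfall ≈ 19.5 mm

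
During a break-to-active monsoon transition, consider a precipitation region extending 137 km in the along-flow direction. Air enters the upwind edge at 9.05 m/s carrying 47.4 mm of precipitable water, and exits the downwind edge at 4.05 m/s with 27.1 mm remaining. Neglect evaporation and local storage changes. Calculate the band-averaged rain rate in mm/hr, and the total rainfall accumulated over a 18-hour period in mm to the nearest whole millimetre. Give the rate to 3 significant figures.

R ≈ 8.39 mm/hr; total ≈ 151 mm

Column moisture flux per unit crosswind length is F = V × PW.
Inflow: F_in = 9.05 × 47.4 = 428.97 mm·m/s
Outflow: F_out = 4.05 × 27.1 = 109.755 mm·m/s
Steady-state rate R = (F_in − F_out)/L = (428.97 − 109.755) / 137000 m = 2.330e-03 mm/s.
R = 2.330e-03 × 3600 = 8.39 mm/hr.
Over 18 h: total = 8.39 × 18 = 151.02 ≈ 151 mm.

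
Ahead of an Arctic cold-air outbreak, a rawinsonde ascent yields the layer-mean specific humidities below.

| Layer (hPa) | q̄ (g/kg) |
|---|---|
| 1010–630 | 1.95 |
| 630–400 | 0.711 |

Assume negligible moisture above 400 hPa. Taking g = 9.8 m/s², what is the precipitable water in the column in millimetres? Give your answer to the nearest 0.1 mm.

PW ≈ 9.2 mm

Precipitable water is the column-integrated vapour mass per unit area: PW = (1/g) Σ q̄ Δp, with q in kg/kg and Δp in Pa (1 kg/m² of water = 1 mm).
Layer 1010–630 hPa: Δp = 380 hPa = 38000 Pa, q̄ = 0.00195 kg/kg → 0.00195 × 38000 / 9.8 = 7.56 mm
Layer 630–400 hPa: Δp = 230 hPa = 23000 Pa, q̄ = 0.000711 kg/kg → 0.000711 × 23000 / 9.8 = 1.67 mm
PW = 7.56 + 1.67 = 9.23 ≈ 9.2 mm.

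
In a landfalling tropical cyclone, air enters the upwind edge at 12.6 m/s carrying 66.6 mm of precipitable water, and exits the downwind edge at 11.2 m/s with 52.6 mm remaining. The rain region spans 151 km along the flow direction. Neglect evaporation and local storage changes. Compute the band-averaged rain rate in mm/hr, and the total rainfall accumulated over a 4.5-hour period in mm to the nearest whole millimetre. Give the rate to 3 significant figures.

Column moisture flux per unit crosswind length is F = V × PW.
Inflow: F_in = 12.6 × 66.6 = 839.16 mm·m/s
Outflow: F_out = 11.2 × 52.6 = 589.12 mm·m/s
Steady-state rate R = (F_in − F_out)/L = (839.16 − 589.12) / 151000 m = 1.656e-03 mm/s.
R = 1.656e-03 × 3600 = 5.96 mm/hr.
Over 4.5 h: total = 5.96 × 4.5 = 26.82 ≈ 27 mm.

R ≈ 5.96 mm/hr; total ≈ 27 mm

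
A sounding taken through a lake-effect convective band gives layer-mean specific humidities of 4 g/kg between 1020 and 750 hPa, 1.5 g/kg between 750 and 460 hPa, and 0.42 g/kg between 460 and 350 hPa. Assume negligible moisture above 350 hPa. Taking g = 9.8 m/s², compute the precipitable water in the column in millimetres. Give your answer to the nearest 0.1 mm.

Precipitable water is the column-integrated vapour mass per unit area: PW = (1/g) Σ q̄ Δp, with q in kg/kg and Δp in Pa (1 kg/m² of water = 1 mm).
Layer 1020–750 hPa: Δp = 270 hPa = 27000 Pa, q̄ = 0.004 kg/kg → 0.004 × 27000 / 9.8 = 11.02 mm
Layer 750–460 hPa: Δp = 290 hPa = 29000 Pa, q̄ = 0.0015 kg/kg → 0.0015 × 29000 / 9.8 = 4.44 mm
Layer 460–350 hPa: Δp = 110 hPa = 11000 Pa, q̄ = 0.00042 kg/kg → 0.00042 × 11000 / 9.8 = 0.47 mm
PW = 11.02 + 4.44 + 0.47 = 15.93 ≈ 15.9 mm.

PW ≈ 15.9 mm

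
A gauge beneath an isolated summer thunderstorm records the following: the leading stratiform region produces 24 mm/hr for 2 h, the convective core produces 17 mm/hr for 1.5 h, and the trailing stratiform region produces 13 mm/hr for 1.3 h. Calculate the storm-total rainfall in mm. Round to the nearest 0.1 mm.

total ≈ 90.4 mm

Total = Σ Rᵢ Δtᵢ = 24 × 2 + 17 × 1.5 + 13 × 1.3
      = 48 + 25.5 + 16.9 = 90.4 mm.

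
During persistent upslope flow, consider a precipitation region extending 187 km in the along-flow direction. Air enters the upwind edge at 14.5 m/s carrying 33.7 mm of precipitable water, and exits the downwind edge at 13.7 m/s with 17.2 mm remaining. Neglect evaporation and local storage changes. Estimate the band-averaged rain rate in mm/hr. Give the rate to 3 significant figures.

Column moisture flux per unit crosswind length is F = V × PW.
Inflow: F_in = 14.5 × 33.7 = 488.65 mm·m/s
Outflow: F_out = 13.7 × 17.2 = 235.64 mm·m/s
Steady-state rate R = (F_in − F_out)/L = (488.65 − 235.64) / 187000 m = 1.353e-03 mm/s.
R = 1.353e-03 × 3600 = 4.87 mm/hr.

R ≈ 4.87 mm/hr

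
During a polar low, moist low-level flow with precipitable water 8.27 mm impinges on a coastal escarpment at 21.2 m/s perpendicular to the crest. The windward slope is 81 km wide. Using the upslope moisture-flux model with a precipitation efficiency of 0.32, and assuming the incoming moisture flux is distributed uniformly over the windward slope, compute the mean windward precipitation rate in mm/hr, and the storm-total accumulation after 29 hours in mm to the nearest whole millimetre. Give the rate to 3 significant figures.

Incoming column moisture flux per unit ridge length: F = V × PW = 21.2 × 8.27 = 175.324 mm·m/s.
Spread over the 81 km slope with efficiency ε = 0.32: R = ε·F/W = 0.32 × 175.324 / 81000 m = 6.926e-04 mm/s.
R = 6.926e-04 × 3600 = 2.49 mm/hr.
Over 29 h: total = 2.49 × 29 = 72.21 ≈ 72 mm.

R ≈ 2.49 mm/hr; total ≈ 72 mm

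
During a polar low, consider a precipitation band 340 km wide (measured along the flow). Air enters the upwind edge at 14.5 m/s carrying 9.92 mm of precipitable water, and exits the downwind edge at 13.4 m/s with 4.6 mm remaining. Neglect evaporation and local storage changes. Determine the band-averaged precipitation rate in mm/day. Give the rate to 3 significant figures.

R ≈ 20.9 mm/day

Column moisture flux per unit crosswind length is F = V × PW.
Inflow: F_in = 14.5 × 9.92 = 143.84 mm·m/s
Outflow: F_out = 13.4 × 4.6 = 61.64 mm·m/s
Steady-state rate R = (F_in − F_out)/L = (143.84 − 61.64) / 340000 m = 2.418e-04 mm/s.
R = 2.418e-04 × 3600 × 24 = 20.9 mm/day.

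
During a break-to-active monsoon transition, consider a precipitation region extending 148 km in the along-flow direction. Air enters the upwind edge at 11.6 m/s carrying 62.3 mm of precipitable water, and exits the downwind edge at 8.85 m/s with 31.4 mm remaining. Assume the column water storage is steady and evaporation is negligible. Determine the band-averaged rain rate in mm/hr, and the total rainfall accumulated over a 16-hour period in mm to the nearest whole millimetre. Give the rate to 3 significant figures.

R ≈ 10.8 mm/hr; total ≈ 173 mm

Column moisture flux per unit crosswind length is F = V × PW.
Inflow: F_in = 11.6 × 62.3 = 722.68 mm·m/s
Outflow: F_out = 8.85 × 31.4 = 277.89 mm·m/s
Steady-state rate R = (F_in − F_out)/L = (722.68 − 277.89) / 148000 m = 3.005e-03 mm/s.
R = 3.005e-03 × 3600 = 10.8 mm/hr.
Over 16 h: total = 10.8 × 16 = 172.8 ≈ 173 mm.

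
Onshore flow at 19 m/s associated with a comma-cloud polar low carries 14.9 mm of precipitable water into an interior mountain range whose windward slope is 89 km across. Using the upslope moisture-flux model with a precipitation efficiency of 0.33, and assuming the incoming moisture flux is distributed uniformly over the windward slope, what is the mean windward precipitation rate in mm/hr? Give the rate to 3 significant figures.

R ≈ 3.78 mm/hr

Incoming column moisture flux per unit ridge length: F = V × PW = 19 × 14.9 = 283.1 mm·m/s.
Spread over the 89 km slope with efficiency ε = 0.33: R = ε·F/W = 0.33 × 283.1 / 89000 m = 1.050e-03 mm/s.
R = 1.050e-03 × 3600 = 3.78 mm/hr.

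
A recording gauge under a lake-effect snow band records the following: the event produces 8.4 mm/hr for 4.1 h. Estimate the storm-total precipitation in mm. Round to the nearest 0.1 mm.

Total = Σ Rᵢ Δtᵢ = 8.4 × 4.1
      = 34.44 = 34.4 mm.

total ≈ 34.4 mm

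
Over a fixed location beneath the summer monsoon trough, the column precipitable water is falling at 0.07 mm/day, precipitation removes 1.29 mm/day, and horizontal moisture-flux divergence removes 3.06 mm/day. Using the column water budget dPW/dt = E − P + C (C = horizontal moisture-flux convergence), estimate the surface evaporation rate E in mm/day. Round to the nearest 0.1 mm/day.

E ≈ 4.3 mm/day

dPW/dt = -0.07 mm/day.
E = dPW/dt + P − C = (-0.07) + 1.29 − (-3.06) = 4.3 mm/day.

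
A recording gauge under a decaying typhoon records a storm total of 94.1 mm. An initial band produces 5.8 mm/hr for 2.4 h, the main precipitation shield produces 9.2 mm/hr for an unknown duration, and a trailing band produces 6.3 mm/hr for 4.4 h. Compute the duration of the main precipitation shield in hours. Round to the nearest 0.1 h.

Known phases: 5.8 × 2.4 + 6.3 × 4.4 = 13.92 + 27.72 = 41.64 mm.
Remaining depth = 94.1 − 41.64 = 52.46 mm.
Duration = 52.46 / 9.2 = 5.7 h.

duration ≈ 5.7 h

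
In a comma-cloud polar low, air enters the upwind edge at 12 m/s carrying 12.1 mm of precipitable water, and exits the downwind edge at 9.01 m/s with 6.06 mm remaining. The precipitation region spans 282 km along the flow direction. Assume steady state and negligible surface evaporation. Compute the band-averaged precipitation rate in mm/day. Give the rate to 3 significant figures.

Column moisture flux per unit crosswind length is F = V × PW.
Inflow: F_in = 12 × 12.1 = 145.2 mm·m/s
Outflow: F_out = 9.01 × 6.06 = 54.6006 mm·m/s
Steady-state rate R = (F_in − F_out)/L = (145.2 − 54.6006) / 282000 m = 3.213e-04 mm/s.
R = 3.213e-04 × 3600 × 24 = 27.8 mm/day.

R ≈ 27.8 mm/day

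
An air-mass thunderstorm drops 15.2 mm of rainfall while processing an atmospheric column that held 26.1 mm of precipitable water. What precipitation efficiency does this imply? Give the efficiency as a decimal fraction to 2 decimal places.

ε = rainfall / PW = 15.2 / 26.1 = 0.58.

ε ≈ 0.58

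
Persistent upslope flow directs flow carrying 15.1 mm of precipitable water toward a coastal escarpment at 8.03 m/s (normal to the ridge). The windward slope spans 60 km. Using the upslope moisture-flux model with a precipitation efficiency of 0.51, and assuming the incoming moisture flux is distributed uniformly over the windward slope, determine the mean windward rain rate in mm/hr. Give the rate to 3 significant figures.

Incoming column moisture flux per unit ridge length: F = V × PW = 8.03 × 15.1 = 121.253 mm·m/s.
Spread over the 60 km slope with efficiency ε = 0.51: R = ε·F/W = 0.51 × 121.253 / 60000 m = 1.031e-03 mm/s.
R = 1.031e-03 × 3600 = 3.71 mm/hr.

R ≈ 3.71 mm/hr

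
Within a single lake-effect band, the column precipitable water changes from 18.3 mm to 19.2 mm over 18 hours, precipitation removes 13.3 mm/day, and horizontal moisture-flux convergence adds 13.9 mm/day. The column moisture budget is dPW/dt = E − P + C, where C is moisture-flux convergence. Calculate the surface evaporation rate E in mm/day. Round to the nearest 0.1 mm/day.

dPW/dt = (19.2 − 18.3) mm / (18/24 day) = +1.200 mm/day.
E = dPW/dt + P − C = (+1.200) + 13.3 − (13.9) = 0.6 mm/day.

E ≈ 0.6 mm/day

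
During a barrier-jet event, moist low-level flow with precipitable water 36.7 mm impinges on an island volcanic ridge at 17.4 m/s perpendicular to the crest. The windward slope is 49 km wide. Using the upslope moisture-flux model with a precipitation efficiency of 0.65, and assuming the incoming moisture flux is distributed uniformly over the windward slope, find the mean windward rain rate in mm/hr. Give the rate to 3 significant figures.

R ≈ 30.5 mm/hr

Incoming column moisture flux per unit ridge length: F = V × PW = 17.4 × 36.7 = 638.58 mm·m/s.
Spread over the 49 km slope with efficiency ε = 0.65: R = ε·F/W = 0.65 × 638.58 / 49000 m = 8.471e-03 mm/s.
R = 8.471e-03 × 3600 = 30.5 mm/hr.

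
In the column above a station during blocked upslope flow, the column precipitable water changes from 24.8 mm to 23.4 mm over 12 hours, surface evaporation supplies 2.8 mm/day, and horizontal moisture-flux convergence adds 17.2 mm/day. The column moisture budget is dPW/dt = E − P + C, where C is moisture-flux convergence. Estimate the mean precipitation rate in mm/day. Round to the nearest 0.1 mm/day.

dPW/dt = (23.4 − 24.8) mm / (12/24 day) = -2.800 mm/day.
P = E + C − dPW/dt = 2.8 + (17.2) − (-2.800) = 22.8 mm/day.

P ≈ 22.8 mm/day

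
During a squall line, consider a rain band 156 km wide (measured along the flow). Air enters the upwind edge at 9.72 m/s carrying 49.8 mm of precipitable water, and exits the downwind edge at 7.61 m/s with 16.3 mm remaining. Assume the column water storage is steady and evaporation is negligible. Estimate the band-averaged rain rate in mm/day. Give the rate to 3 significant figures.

Column moisture flux per unit crosswind length is F = V × PW.
Inflow: F_in = 9.72 × 49.8 = 484.056 mm·m/s
Outflow: F_out = 7.61 × 16.3 = 124.043 mm·m/s
Steady-state rate R = (F_in − F_out)/L = (484.056 − 124.043) / 156000 m = 2.308e-03 mm/s.
R = 2.308e-03 × 3600 × 24 = 199 mm/day.

R ≈ 199 mm/day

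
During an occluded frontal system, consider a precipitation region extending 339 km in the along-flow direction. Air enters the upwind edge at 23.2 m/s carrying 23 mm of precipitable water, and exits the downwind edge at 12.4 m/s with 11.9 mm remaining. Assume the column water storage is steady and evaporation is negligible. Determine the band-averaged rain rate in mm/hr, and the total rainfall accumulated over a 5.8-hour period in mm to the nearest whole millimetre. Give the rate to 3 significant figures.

R ≈ 4.10 mm/hr; total ≈ 24 mm

Column moisture flux per unit crosswind length is F = V × PW.
Inflow: F_in = 23.2 × 23 = 533.6 mm·m/s
Outflow: F_out = 12.4 × 11.9 = 147.56 mm·m/s
Steady-state rate R = (F_in − F_out)/L = (533.6 − 147.56) / 339000 m = 1.139e-03 mm/s.
R = 1.139e-03 × 3600 = 4.10 mm/hr.
Over 5.8 h: total = 4.10 × 5.8 = 23.78 ≈ 24 mm.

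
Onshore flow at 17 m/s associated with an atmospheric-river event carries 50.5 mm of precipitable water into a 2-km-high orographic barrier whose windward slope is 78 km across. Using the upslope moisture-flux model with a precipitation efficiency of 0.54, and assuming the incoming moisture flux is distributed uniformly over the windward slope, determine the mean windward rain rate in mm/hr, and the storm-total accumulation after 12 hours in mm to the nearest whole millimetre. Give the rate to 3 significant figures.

Incoming column moisture flux per unit ridge length: F = V × PW = 17 × 50.5 = 858.5 mm·m/s.
Spread over the 78 km slope with efficiency ε = 0.54: R = ε·F/W = 0.54 × 858.5 / 78000 m = 5.943e-03 mm/s.
R = 5.943e-03 × 3600 = 21.4 mm/hr.
Over 12 h: total = 21.4 × 12 = 256.8 ≈ 257 mm.

R ≈ 21.4 mm/hr; total ≈ 257 mm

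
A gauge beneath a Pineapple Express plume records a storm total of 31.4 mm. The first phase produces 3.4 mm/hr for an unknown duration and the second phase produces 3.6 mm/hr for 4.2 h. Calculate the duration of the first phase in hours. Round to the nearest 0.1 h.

Known phases: 3.6 × 4.2 = 15.12 mm.
Remaining depth = 31.4 − 15.12 = 16.28 mm.
Duration = 16.28 / 3.4 = 4.8 h.

duration ≈ 4.8 h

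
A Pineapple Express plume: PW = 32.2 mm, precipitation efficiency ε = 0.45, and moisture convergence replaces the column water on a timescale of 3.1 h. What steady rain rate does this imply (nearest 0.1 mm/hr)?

Each overturning extracts ε × PW = 0.45 × 32.2 = 14.49 mm.
Rate = ε·PW / τ = 14.49 / 3.1 h = 4.7 mm/hr.

R ≈ 4.7 mm/hr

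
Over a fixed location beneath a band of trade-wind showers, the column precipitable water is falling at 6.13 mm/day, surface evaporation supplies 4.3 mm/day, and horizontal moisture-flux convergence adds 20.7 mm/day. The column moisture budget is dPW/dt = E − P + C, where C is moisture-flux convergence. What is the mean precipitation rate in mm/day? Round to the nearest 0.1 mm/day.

dPW/dt = -6.13 mm/day.
P = E + C − dPW/dt = 4.3 + (20.7) − (-6.13) = 31.1 mm/day.

P ≈ 31.1 mm/day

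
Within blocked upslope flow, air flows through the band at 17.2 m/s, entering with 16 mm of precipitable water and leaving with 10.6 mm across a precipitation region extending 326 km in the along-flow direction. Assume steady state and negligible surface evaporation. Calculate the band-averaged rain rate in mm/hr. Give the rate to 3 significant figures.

R ≈ 1.03 mm/hr

Column moisture flux per unit crosswind length is F = V × PW.
Inflow: F_in = 17.2 × 16 = 275.2 mm·m/s
Outflow: F_out = 17.2 × 10.6 = 182.32 mm·m/s
Steady-state rate R = (F_in − F_out)/L = (275.2 − 182.32) / 326000 m = 2.849e-04 mm/s.
R = 2.849e-04 × 3600 = 1.03 mm/hr.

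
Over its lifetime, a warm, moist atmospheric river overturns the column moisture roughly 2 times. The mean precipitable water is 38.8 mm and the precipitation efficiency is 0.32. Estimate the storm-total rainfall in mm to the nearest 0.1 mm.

rainfall ≈ 24.8 mm

Each cycle deposits ε × PW = 0.32 × 38.8 = 12.416 mm.
Over 2 cycles: 2 × 12.416 = 24.8 mm.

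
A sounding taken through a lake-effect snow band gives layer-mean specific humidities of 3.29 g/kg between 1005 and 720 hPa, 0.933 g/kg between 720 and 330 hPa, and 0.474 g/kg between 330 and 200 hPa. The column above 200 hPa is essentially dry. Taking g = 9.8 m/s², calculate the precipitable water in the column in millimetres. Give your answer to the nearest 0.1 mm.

PW ≈ 13.9 mm

Precipitable water is the column-integrated vapour mass per unit area: PW = (1/g) Σ q̄ Δp, with q in kg/kg and Δp in Pa (1 kg/m² of water = 1 mm).
Layer 1005–720 hPa: Δp = 285 hPa = 28500 Pa, q̄ = 0.00329 kg/kg → 0.00329 × 28500 / 9.8 = 9.57 mm
Layer 720–330 hPa: Δp = 390 hPa = 39000 Pa, q̄ = 0.000933 kg/kg → 0.000933 × 39000 / 9.8 = 3.71 mm
Layer 330–200 hPa: Δp = 130 hPa = 13000 Pa, q̄ = 0.000474 kg/kg → 0.000474 × 13000 / 9.8 = 0.63 mm
PW = 9.57 + 3.71 + 0.63 = 13.91 ≈ 13.9 mm.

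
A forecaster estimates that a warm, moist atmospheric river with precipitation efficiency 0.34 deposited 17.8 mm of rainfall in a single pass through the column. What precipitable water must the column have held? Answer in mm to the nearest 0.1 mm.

PW ≈ 52.4 mm

PW = rainfall / ε = 17.8 / 0.34 = 52.4 mm.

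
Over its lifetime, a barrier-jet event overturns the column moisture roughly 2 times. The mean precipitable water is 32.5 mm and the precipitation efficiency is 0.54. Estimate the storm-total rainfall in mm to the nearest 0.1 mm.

rainfall ≈ 35.1 mm

Each cycle deposits ε × PW = 0.54 × 32.5 = 17.55 mm.
Over 2 cycles: 2 × 17.55 = 35.1 mm.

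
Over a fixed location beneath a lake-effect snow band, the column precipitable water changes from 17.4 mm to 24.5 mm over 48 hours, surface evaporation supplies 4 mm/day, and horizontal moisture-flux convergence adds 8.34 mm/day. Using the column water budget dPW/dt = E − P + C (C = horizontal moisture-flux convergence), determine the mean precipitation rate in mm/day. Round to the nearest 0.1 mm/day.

P ≈ 8.8 mm/day

dPW/dt = (24.5 − 17.4) mm / (48/24 day) = +3.550 mm/day.
P = E + C − dPW/dt = 4 + (8.34) − (+3.550) = 8.8 mm/day.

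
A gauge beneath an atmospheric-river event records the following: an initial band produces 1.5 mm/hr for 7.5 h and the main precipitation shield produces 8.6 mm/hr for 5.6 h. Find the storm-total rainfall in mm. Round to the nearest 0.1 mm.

total ≈ 59.4 mm

Total = Σ Rᵢ Δtᵢ = 1.5 × 7.5 + 8.6 × 5.6
      = 11.25 + 48.16 = 59.4 mm.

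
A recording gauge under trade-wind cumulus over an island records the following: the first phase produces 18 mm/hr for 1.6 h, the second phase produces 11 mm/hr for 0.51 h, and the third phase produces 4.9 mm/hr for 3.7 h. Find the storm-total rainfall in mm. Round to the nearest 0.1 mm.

Total = Σ Rᵢ Δtᵢ = 18 × 1.6 + 11 × 0.51 + 4.9 × 3.7
      = 28.8 + 5.61 + 18.13 = 52.5 mm.

total ≈ 52.5 mm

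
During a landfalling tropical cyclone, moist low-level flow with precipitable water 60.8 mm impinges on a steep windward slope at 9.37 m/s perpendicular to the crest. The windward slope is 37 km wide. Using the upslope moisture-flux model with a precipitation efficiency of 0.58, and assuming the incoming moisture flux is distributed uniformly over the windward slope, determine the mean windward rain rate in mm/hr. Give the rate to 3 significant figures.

Incoming column moisture flux per unit ridge length: F = V × PW = 9.37 × 60.8 = 569.696 mm·m/s.
Spread over the 37 km slope with efficiency ε = 0.58: R = ε·F/W = 0.58 × 569.696 / 37000 m = 8.930e-03 mm/s.
R = 8.930e-03 × 3600 = 32.1 mm/hr.

R ≈ 32.1 mm/hr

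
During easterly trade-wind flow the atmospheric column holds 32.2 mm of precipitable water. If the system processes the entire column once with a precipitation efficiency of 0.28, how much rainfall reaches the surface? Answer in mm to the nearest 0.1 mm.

rainfall ≈ 9.0 mm

Rainfall = ε × PW = 0.28 × 32.2 = 9.0 mm.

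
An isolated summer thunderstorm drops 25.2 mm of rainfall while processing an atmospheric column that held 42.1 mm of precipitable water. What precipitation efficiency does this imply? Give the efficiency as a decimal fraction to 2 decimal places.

ε = rainfall / PW = 25.2 / 42.1 = 0.60.

ε ≈ 0.60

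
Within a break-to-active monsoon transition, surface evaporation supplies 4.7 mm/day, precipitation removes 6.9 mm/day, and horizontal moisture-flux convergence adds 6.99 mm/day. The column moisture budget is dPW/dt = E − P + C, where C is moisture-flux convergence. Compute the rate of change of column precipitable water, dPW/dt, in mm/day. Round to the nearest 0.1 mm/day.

dPW/dt = E − P + C = 4.7 − 6.9 + (6.99) = 4.8 mm/day.

dPW/dt ≈ 4.8 mm/day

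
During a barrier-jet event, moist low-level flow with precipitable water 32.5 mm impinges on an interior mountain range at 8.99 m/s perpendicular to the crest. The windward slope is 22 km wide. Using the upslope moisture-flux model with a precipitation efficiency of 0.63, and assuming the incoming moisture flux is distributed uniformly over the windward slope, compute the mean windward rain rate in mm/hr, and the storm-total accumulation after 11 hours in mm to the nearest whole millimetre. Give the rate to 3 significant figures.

R ≈ 30.1 mm/hr; total ≈ 331 mm

Incoming column moisture flux per unit ridge length: F = V × PW = 8.99 × 32.5 = 292.175 mm·m/s.
Spread over the 22 km slope with efficiency ε = 0.63: R = ε·F/W = 0.63 × 292.175 / 22000 m = 8.367e-03 mm/s.
R = 8.367e-03 × 3600 = 30.1 mm/hr.
Over 11 h: total = 30.1 × 11 = 331.1 ≈ 331 mm.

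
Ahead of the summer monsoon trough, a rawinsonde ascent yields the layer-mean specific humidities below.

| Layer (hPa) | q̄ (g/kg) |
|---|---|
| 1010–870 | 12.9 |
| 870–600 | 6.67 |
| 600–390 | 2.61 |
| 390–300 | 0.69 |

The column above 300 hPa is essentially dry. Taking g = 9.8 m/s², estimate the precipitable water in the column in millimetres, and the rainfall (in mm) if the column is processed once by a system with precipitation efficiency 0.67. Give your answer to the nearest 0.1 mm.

Precipitable water is the column-integrated vapour mass per unit area: PW = (1/g) Σ q̄ Δp, with q in kg/kg and Δp in Pa (1 kg/m² of water = 1 mm).
Layer 1010–870 hPa: Δp = 140 hPa = 14000 Pa, q̄ = 0.0129 kg/kg → 0.0129 × 14000 / 9.8 = 18.43 mm
Layer 870–600 hPa: Δp = 270 hPa = 27000 Pa, q̄ = 0.00667 kg/kg → 0.00667 × 27000 / 9.8 = 18.38 mm
Layer 600–390 hPa: Δp = 210 hPa = 21000 Pa, q̄ = 0.00261 kg/kg → 0.00261 × 21000 / 9.8 = 5.59 mm
Layer 390–300 hPa: Δp = 90 hPa = 9000 Pa, q̄ = 0.00069 kg/kg → 0.00069 × 9000 / 9.8 = 0.63 mm
PW = 18.43 + 18.38 + 5.59 + 0.63 = 43.03 ≈ 43.0 mm.
Rainfall = ε × PW = 0.67 × 43.0 = 28.8 mm.

PW ≈ 43.0 mm; rainfall ≈ 28.8 mm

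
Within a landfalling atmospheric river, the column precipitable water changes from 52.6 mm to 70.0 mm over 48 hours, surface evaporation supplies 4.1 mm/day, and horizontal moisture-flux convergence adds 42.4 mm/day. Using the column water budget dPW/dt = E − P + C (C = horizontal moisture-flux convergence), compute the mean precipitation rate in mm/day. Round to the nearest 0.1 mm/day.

dPW/dt = (70.0 − 52.6) mm / (48/24 day) = +8.700 mm/day.
P = E + C − dPW/dt = 4.1 + (42.4) − (+8.700) = 37.8 mm/day.

P ≈ 37.8 mm/day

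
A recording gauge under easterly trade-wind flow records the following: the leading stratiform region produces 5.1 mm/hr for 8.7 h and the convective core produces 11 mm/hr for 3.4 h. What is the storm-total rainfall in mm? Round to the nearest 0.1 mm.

total ≈ 81.8 mm

Total = Σ Rᵢ Δtᵢ = 5.1 × 8.7 + 11 × 3.4
      = 44.37 + 37.4 = 81.8 mm.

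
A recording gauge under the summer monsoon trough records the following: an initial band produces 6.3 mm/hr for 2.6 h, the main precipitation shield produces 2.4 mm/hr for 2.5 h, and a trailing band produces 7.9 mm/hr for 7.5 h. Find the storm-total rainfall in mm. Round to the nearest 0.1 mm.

total ≈ 81.6 mm

Total = Σ Rᵢ Δtᵢ = 6.3 × 2.6 + 2.4 × 2.5 + 7.9 × 7.5
      = 16.38 + 6 + 59.25 = 81.6 mm.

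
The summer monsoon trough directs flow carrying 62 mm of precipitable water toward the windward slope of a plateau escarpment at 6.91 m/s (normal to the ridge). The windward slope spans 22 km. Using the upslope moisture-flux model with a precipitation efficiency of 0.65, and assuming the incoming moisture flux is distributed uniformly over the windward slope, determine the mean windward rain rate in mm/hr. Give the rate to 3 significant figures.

R ≈ 45.6 mm/hr

Incoming column moisture flux per unit ridge length: F = V × PW = 6.91 × 62 = 428.42 mm·m/s.
Spread over the 22 km slope with efficiency ε = 0.65: R = ε·F/W = 0.65 × 428.42 / 22000 m = 1.266e-02 mm/s.
R = 1.266e-02 × 3600 = 45.6 mm/hr.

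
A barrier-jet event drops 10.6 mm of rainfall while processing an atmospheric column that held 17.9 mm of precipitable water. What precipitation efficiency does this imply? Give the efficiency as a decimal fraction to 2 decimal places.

ε ≈ 0.59

ε = rainfall / PW = 10.6 / 17.9 = 0.59.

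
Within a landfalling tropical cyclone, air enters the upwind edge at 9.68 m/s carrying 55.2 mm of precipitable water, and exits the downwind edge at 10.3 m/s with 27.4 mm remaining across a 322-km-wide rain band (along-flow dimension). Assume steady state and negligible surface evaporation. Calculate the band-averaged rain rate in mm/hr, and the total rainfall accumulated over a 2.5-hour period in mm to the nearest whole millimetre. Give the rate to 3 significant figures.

Column moisture flux per unit crosswind length is F = V × PW.
Inflow: F_in = 9.68 × 55.2 = 534.336 mm·m/s
Outflow: F_out = 10.3 × 27.4 = 282.22 mm·m/s
Steady-state rate R = (F_in − F_out)/L = (534.336 − 282.22) / 322000 m = 7.830e-04 mm/s.
R = 7.830e-04 × 3600 = 2.82 mm/hr.
Over 2.5 h: total = 2.82 × 2.5 = 7.05 ≈ 7 mm.

R ≈ 2.82 mm/hr; total ≈ 7 mm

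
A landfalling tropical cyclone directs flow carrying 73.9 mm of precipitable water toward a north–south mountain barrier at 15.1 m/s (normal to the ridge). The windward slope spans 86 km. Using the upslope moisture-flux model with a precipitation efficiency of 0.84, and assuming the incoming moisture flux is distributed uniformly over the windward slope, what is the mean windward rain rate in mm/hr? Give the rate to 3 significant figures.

Incoming column moisture flux per unit ridge length: F = V × PW = 15.1 × 73.9 = 1115.89 mm·m/s.
Spread over the 86 km slope with efficiency ε = 0.84: R = ε·F/W = 0.84 × 1115.89 / 86000 m = 1.090e-02 mm/s.
R = 1.090e-02 × 3600 = 39.2 mm/hr.

R ≈ 39.2 mm/hr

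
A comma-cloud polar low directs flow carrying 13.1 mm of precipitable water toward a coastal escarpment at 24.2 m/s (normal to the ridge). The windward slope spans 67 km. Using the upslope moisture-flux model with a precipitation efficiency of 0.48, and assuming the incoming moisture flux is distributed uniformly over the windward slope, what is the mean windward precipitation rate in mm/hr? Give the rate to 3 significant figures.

Incoming column moisture flux per unit ridge length: F = V × PW = 24.2 × 13.1 = 317.02 mm·m/s.
Spread over the 67 km slope with efficiency ε = 0.48: R = ε·F/W = 0.48 × 317.02 / 67000 m = 2.271e-03 mm/s.
R = 2.271e-03 × 3600 = 8.18 mm/hr.

R ≈ 8.18 mm/hr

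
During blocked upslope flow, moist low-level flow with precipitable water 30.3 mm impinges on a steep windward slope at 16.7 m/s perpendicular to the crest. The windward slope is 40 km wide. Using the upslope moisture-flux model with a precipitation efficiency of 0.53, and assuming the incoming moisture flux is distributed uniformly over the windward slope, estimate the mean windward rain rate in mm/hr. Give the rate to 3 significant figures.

R ≈ 24.1 mm/hr

Incoming column moisture flux per unit ridge length: F = V × PW = 16.7 × 30.3 = 506.01 mm·m/s.
Spread over the 40 km slope with efficiency ε = 0.53: R = ε·F/W = 0.53 × 506.01 / 40000 m = 6.705e-03 mm/s.
R = 6.705e-03 × 3600 = 24.1 mm/hr.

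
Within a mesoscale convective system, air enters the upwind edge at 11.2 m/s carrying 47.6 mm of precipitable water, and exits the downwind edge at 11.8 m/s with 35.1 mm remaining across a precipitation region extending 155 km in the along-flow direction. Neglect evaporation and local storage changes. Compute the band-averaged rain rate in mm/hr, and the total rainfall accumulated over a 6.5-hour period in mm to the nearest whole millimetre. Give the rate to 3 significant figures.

Column moisture flux per unit crosswind length is F = V × PW.
Inflow: F_in = 11.2 × 47.6 = 533.12 mm·m/s
Outflow: F_out = 11.8 × 35.1 = 414.18 mm·m/s
Steady-state rate R = (F_in − F_out)/L = (533.12 − 414.18) / 155000 m = 7.674e-04 mm/s.
R = 7.674e-04 × 3600 = 2.76 mm/hr.
Over 6.5 h: total = 2.76 × 6.5 = 17.94 ≈ 18 mm.

R ≈ 2.76 mm/hr; total ≈ 18 mm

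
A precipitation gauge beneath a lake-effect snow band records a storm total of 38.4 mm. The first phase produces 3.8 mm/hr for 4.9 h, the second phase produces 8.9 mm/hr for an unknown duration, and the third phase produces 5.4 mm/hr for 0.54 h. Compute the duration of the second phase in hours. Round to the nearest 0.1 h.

Known phases: 3.8 × 4.9 + 5.4 × 0.54 = 18.62 + 2.916 = 21.536 mm.
Remaining depth = 38.4 − 21.536 = 16.864 mm.
Duration = 16.864 / 8.9 = 1.9 h.

duration ≈ 1.9 h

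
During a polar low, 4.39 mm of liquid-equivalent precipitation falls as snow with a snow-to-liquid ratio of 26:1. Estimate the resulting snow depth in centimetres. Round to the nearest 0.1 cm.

Snow depth = liquid × ratio = 4.39 mm × 26 = 114.14 mm = 11.4 cm.

snow depth ≈ 11.4 cm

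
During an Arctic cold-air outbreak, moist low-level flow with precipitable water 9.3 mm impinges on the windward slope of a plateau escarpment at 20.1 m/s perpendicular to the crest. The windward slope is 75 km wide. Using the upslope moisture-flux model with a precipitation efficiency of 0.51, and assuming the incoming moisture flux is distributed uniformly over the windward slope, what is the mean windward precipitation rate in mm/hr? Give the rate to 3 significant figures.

R ≈ 4.58 mm/hr

Incoming column moisture flux per unit ridge length: F = V × PW = 20.1 × 9.3 = 186.93 mm·m/s.
Spread over the 75 km slope with efficiency ε = 0.51: R = ε·F/W = 0.51 × 186.93 / 75000 m = 1.271e-03 mm/s.
R = 1.271e-03 × 3600 = 4.58 mm/hr.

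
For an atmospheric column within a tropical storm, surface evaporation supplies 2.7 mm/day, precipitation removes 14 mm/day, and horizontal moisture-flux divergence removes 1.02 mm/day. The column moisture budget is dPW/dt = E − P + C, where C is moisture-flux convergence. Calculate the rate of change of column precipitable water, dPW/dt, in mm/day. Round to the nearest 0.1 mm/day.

dPW/dt ≈ -12.3 mm/day

dPW/dt = E − P + C = 2.7 − 14 + (-1.02) = -12.3 mm/day.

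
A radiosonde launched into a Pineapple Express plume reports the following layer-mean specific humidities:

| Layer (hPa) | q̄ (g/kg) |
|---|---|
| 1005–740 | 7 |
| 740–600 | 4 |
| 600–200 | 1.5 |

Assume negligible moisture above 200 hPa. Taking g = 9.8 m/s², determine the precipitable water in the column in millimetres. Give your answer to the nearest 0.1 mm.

Precipitable water is the column-integrated vapour mass per unit area: PW = (1/g) Σ q̄ Δp, with q in kg/kg and Δp in Pa (1 kg/m² of water = 1 mm).
Layer 1005–740 hPa: Δp = 265 hPa = 26500 Pa, q̄ = 0.007 kg/kg → 0.007 × 26500 / 9.8 = 18.93 mm
Layer 740–600 hPa: Δp = 140 hPa = 14000 Pa, q̄ = 0.004 kg/kg → 0.004 × 14000 / 9.8 = 5.71 mm
Layer 600–200 hPa: Δp = 400 hPa = 40000 Pa, q̄ = 0.0015 kg/kg → 0.0015 × 40000 / 9.8 = 6.12 mm
PW = 18.93 + 5.71 + 6.12 = 30.76 ≈ 30.8 mm.

PW ≈ 30.8 mm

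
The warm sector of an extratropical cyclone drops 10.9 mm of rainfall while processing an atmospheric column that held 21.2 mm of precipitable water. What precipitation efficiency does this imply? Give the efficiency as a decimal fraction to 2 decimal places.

ε ≈ 0.51

ε = rainfall / PW = 10.9 / 21.2 = 0.51.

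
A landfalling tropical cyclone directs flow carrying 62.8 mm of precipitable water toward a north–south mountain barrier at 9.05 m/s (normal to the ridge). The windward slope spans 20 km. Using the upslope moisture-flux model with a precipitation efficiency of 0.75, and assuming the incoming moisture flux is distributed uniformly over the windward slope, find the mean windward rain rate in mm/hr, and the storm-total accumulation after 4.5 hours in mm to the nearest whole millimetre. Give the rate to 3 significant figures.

R ≈ 76.7 mm/hr; total ≈ 345 mm

Incoming column moisture flux per unit ridge length: F = V × PW = 9.05 × 62.8 = 568.34 mm·m/s.
Spread over the 20 km slope with efficiency ε = 0.75: R = ε·F/W = 0.75 × 568.34 / 20000 m = 2.131e-02 mm/s.
R = 2.131e-02 × 3600 = 76.7 mm/hr.
Over 4.5 h: total = 76.7 × 4.5 = 345.15 ≈ 345 mm.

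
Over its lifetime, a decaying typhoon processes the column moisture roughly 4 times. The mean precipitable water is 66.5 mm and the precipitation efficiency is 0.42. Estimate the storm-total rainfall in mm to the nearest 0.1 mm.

Each cycle deposits ε × PW = 0.42 × 66.5 = 27.93 mm.
Over 4 cycles: 4 × 27.93 = 111.7 mm.

rainfall ≈ 111.7 mm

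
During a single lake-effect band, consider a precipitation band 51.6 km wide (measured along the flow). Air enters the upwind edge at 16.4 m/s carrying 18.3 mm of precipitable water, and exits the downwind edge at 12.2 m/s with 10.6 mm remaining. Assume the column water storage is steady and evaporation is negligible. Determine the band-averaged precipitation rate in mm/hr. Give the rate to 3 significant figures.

R ≈ 11.9 mm/hr

Column moisture flux per unit crosswind length is F = V × PW.
Inflow: F_in = 16.4 × 18.3 = 300.12 mm·m/s
Outflow: F_out = 12.2 × 10.6 = 129.32 mm·m/s
Steady-state rate R = (F_in − F_out)/L = (300.12 − 129.32) / 51600 m = 3.310e-03 mm/s.
R = 3.310e-03 × 3600 = 11.9 mm/hr.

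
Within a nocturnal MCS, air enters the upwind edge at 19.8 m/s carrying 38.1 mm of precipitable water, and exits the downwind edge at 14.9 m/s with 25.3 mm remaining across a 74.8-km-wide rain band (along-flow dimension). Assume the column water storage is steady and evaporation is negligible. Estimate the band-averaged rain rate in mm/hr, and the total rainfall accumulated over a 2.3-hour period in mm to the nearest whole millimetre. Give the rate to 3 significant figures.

R ≈ 18.2 mm/hr; total ≈ 42 mm

Column moisture flux per unit crosswind length is F = V × PW.
Inflow: F_in = 19.8 × 38.1 = 754.38 mm·m/s
Outflow: F_out = 14.9 × 25.3 = 376.97 mm·m/s
Steady-state rate R = (F_in − F_out)/L = (754.38 − 376.97) / 74800 m = 5.046e-03 mm/s.
R = 5.046e-03 × 3600 = 18.2 mm/hr.
Over 2.3 h: total = 18.2 × 2.3 = 41.86 ≈ 42 mm.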